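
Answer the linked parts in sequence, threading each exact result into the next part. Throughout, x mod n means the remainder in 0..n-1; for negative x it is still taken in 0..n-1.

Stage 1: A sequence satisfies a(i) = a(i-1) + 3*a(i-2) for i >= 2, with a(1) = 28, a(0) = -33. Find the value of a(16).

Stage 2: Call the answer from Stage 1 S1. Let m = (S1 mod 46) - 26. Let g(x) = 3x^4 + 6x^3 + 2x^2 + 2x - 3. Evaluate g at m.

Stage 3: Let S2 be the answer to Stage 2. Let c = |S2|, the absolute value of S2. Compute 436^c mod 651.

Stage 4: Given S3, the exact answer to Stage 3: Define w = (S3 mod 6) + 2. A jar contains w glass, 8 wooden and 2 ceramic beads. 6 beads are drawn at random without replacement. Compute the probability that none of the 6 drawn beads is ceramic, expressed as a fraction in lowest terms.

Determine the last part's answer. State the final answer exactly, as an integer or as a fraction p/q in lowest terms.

3/8

Stage 1: a(2) = 1*(28) + 3*(-33) = -71; iterating: a(2)=-71, a(3)=13, a(4)=-200, a(5)=-161, a(6)=-761, a(7)=-1244, a(8)=-3527, a(9)=-7259, a(10)=-17840, a(11)=-39617, a(12)=-93137, a(13)=-211988, a(14)=-491399, a(15)=-1127363, a(16)=-2601560; answer -2601560
Stage 2: S1 = -2601560; m = -10; 3*(-10)^4 + 6*(-10)^3 + 2*(-10)^2 + 2*(-10)^1 - 3 = (30000) + (-6000) + (200) + (-20) + (-3) = 24177; answer 24177
Stage 3: S2 = 24177; c = 24177; squarings mod 651: 436^1=436, 436^2=4, 436^4=16, 436^8=256, 436^16=436, 436^32=4, 436^64=16, 436^128=256, 436^256=436, 436^512=4, 436^1024=16, 436^2048=256, 436^4096=436, 436^8192=4, 436^16384=16; 436^24177 = 436^1 * 436^16 * 436^32 * 436^64 * 436^512 * 436^1024 * 436^2048 * 436^4096 * 436^16384 = 190 (mod 651); answer 190
Stage 4: S3 = 190; w = 6; total draws C(16,6) = 8008; favorable C(14,6) = 3003; P = 3/8; answer 3/8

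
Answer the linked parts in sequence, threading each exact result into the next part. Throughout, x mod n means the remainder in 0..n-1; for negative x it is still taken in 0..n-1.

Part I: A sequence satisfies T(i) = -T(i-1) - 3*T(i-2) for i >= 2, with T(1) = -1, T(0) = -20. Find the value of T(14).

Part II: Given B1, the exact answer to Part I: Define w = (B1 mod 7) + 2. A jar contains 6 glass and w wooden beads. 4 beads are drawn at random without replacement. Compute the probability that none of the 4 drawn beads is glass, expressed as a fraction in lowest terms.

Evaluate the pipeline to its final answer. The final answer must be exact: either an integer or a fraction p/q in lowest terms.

1/33

Part I: T(2) = -1*(-1) - 3*(-20) = 61; iterating: T(2)=61, T(3)=-58, T(4)=-125, T(5)=299, T(6)=76, T(7)=-973, T(8)=745, T(9)=2174, T(10)=-4409, T(11)=-2113, T(12)=15340, T(13)=-9001, T(14)=-37019; answer -37019
Part II: B1 = -37019; w = 6; total draws C(12,4) = 495; favorable C(6,4) = 15; P = 1/33; answer 1/33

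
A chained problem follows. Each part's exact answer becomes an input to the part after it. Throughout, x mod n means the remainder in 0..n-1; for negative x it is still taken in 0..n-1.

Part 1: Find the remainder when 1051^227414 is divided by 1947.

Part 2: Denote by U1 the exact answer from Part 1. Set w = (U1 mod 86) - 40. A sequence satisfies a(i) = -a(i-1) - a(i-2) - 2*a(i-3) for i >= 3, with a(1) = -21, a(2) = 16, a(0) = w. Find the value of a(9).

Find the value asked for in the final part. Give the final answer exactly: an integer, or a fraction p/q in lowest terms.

Part 1: squarings mod 1947: 1051^1=1051, 1051^2=652, 1051^4=658, 1051^8=730, 1051^16=1369, 1051^32=1147, 1051^64=1384, 1051^128=1555, 1051^256=1798, 1051^512=784, 1051^1024=1351, 1051^2048=862, 1051^4096=1237, 1051^8192=1774, 1051^16384=724, 1051^32768=433, 1051^65536=577, 1051^131072=1939; 1051^227414 = 1051^2 * 1051^4 * 1051^16 * 1051^64 * 1051^2048 * 1051^4096 * 1051^8192 * 1051^16384 * 1051^65536 * 1051^131072 = 1285 (mod 1947); answer 1285
Part 2: U1 = 1285; w = 41; a(3) = -1*(16) - 1*(-21) - 2*(41) = -77; iterating: a(3)=-77, a(4)=103, a(5)=-58, a(6)=109, a(7)=-257, a(8)=264, a(9)=-225; answer -225

-225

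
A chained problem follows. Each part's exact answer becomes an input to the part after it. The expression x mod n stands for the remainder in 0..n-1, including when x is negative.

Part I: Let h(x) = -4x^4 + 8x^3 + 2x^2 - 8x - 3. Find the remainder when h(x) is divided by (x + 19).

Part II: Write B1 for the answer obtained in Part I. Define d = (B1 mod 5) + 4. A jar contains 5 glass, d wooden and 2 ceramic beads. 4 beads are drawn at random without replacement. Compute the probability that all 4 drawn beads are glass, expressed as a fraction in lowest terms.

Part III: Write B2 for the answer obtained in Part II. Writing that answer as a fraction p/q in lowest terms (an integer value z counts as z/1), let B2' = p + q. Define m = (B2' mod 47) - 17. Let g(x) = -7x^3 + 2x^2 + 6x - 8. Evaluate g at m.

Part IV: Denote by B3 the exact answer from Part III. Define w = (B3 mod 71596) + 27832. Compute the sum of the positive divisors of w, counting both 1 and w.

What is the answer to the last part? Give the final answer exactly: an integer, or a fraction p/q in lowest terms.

Part I: remainder = value at the root: -4*(-19)^4 + 8*(-19)^3 + 2*(-19)^2 - 8*(-19)^1 - 3 = (-521284) + (-54872) + (722) + (152) + (-3) = -575285; answer -575285
Part II: B1 = -575285; d = 4; total draws C(11,4) = 330; favorable C(5,4) = 5; P = 1/66; answer 1/66
Part III: B2 = 1/66; threaded value p + q = 67; m = 3; -7*(3)^3 + 2*(3)^2 + 6*(3)^1 - 8 = (-189) + (18) + (18) + (-8) = -161; answer -161
Part IV: B3 = -161; w = 99267; 99267 = 3 * 7 * 29 * 163; sigma = (1 + 3) * (1 + 7) * (1 + 29) * (1 + 163) = 4 * 8 * 30 * 164 = 157440; answer 157440

157440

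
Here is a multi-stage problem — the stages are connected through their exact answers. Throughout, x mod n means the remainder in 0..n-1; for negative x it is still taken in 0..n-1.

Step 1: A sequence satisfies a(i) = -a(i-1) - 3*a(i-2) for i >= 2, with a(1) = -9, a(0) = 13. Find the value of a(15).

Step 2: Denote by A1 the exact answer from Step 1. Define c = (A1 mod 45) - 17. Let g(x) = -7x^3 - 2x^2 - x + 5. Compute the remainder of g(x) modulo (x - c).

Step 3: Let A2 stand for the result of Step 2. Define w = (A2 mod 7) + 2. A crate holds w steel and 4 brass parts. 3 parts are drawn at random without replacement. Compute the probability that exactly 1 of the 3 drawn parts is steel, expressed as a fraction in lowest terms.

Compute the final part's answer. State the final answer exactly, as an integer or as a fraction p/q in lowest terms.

3/7

Step 1: a(2) = -1*(-9) - 3*(13) = -30; iterating: a(2)=-30, a(3)=57, a(4)=33, a(5)=-204, a(6)=105, a(7)=507, a(8)=-822, a(9)=-699, a(10)=3165, a(11)=-1068, a(12)=-8427, a(13)=11631, a(14)=13650, a(15)=-48543; answer -48543
Step 2: A1 = -48543; c = -5; remainder = value at the root: -7*(-5)^3 - 2*(-5)^2 - 1*(-5)^1 + 5 = (875) + (-50) + (5) + (5) = 835; answer 835
Step 3: A2 = 835; w = 4; total draws C(8,3) = 56; favorable C(4,1)*C(4,2) = 24; P = 3/7; answer 3/7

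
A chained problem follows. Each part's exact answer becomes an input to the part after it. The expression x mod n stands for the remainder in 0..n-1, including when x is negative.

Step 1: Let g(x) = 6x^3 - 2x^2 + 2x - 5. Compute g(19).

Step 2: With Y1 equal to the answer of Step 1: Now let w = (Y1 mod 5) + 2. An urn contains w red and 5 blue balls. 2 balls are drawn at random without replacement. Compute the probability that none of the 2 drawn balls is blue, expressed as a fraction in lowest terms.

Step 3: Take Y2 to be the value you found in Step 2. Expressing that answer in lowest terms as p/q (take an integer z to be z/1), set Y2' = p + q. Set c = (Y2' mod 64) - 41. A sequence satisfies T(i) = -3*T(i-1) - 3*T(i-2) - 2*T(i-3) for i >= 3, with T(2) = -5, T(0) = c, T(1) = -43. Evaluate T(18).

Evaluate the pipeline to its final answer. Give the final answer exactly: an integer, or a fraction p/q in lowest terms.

Step 1: 6*(19)^3 - 2*(19)^2 + 2*(19)^1 - 5 = (41154) + (-722) + (38) + (-5) = 40465; answer 40465
Step 2: Y1 = 40465; w = 2; total draws C(7,2) = 21; favorable C(2,2) = 1; P = 1/21; answer 1/21
Step 3: Y2 = 1/21; threaded value p + q = 22; c = -19; T(3) = -3*(-5) - 3*(-43) - 2*(-19) = 182; iterating: T(3)=182, T(4)=-445, T(5)=799, T(6)=-1426, T(7)=2771, T(8)=-5633, T(9)=11438, T(10)=-22957, T(11)=45823, T(12)=-91474, T(13)=182867, T(14)=-365825, T(15)=731822, T(16)=-1463725, T(17)=2927359, T(18)=-5854546; answer -5854546

-5854546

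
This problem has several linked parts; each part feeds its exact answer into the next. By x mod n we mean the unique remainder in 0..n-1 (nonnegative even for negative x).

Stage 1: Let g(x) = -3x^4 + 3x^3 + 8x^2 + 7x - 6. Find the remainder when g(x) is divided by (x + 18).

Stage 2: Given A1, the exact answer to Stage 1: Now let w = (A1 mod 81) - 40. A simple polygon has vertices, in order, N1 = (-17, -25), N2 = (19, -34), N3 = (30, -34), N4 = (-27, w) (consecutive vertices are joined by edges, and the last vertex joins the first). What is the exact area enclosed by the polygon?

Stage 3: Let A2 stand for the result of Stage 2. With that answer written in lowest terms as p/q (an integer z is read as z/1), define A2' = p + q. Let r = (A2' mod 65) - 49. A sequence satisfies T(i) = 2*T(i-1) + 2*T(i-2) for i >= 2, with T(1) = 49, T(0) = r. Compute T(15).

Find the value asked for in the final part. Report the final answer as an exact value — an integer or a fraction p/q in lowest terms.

Stage 1: remainder = value at the root: -3*(-18)^4 + 3*(-18)^3 + 8*(-18)^2 + 7*(-18)^1 - 6 = (-314928) + (-17496) + (2592) + (-126) + (-6) = -329964; answer -329964
Stage 2: A1 = -329964; w = -10; cross terms: (-17*-34 - 19*-25)=1053, (19*-34 - 30*-34)=374, (30*-10 - -27*-34)=-1218, (-27*-25 - -17*-10)=505; twice the area = |714| = 714; area = 357; answer 357
Stage 3: A2 = 357; threaded value p + q = 358; r = -16; T(2) = 2*(49) + 2*(-16) = 66; iterating: T(2)=66, T(3)=230, T(4)=592, T(5)=1644, T(6)=4472, T(7)=12232, T(8)=33408, T(9)=91280, T(10)=249376, T(11)=681312, T(12)=1861376, T(13)=5085376, T(14)=13893504, T(15)=37957760; answer 37957760

37957760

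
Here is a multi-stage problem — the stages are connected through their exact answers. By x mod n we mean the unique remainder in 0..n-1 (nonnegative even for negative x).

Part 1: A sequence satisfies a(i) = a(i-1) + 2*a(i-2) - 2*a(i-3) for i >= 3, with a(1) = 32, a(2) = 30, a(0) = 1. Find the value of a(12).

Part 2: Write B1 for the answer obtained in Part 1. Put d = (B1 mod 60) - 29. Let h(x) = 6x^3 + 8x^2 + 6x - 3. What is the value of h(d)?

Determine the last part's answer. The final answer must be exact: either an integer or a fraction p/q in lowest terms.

Part 1: a(3) = 1*(30) + 2*(32) - 2*(1) = 92; iterating: a(3)=92, a(4)=88, a(5)=212, a(6)=204, a(7)=452, a(8)=436, a(9)=932, a(10)=900, a(11)=1892, a(12)=1828; answer 1828
Part 2: B1 = 1828; d = -1; 6*(-1)^3 + 8*(-1)^2 + 6*(-1)^1 - 3 = (-6) + (8) + (-6) + (-3) = -7; answer -7

-7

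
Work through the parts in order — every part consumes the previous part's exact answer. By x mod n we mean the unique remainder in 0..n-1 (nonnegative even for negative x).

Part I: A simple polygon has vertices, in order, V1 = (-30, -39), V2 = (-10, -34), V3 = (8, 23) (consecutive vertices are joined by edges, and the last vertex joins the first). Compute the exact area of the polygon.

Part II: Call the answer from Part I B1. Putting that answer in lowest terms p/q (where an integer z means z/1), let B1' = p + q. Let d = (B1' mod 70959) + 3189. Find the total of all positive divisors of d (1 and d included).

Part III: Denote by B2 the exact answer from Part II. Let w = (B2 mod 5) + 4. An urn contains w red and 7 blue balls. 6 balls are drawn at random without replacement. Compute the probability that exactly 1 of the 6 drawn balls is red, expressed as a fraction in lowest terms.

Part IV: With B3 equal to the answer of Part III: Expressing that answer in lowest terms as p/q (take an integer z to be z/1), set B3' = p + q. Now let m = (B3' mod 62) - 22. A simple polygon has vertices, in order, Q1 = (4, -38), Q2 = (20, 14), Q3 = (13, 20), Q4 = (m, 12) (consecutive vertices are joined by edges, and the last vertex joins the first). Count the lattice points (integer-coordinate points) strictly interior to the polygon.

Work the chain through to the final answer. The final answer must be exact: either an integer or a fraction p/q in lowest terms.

441

Part I: cross terms: (-30*-34 - -10*-39)=630, (-10*23 - 8*-34)=42, (8*-39 - -30*23)=378; twice the area = |1050| = 1050; area = 525; answer 525
Part II: B1 = 525; threaded value p + q = 526; d = 3715; 3715 = 5 * 743; sigma = (1 + 5) * (1 + 743) = 6 * 744 = 4464; answer 4464
Part III: B2 = 4464; w = 8; total draws C(15,6) = 5005; favorable C(8,1)*C(7,5) = 168; P = 24/715; answer 24/715
Part IV: B3 = 24/715; threaded value p + q = 739; m = 35; cross terms: (4*14 - 20*-38)=816, (20*20 - 13*14)=218, (13*12 - 35*20)=-544, (35*-38 - 4*12)=-1378; twice the area = |-888| = 888; area = 444; boundary points = 4 + 1 + 2 + 1 = 8; strictly interior points = area - boundary/2 + 1 = 441; answer 441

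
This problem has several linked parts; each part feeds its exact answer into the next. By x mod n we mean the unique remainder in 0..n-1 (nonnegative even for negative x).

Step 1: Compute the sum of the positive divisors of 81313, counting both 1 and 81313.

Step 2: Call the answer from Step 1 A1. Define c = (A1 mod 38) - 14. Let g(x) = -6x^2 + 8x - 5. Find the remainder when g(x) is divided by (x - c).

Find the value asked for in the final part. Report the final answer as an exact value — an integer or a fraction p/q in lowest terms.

-133

Step 1: 81313 = 31 * 43 * 61; sigma = (1 + 31) * (1 + 43) * (1 + 61) = 32 * 44 * 62 = 87296; answer 87296
Step 2: A1 = 87296; c = -4; remainder = value at the root: -6*(-4)^2 + 8*(-4)^1 - 5 = (-96) + (-32) + (-5) = -133; answer -133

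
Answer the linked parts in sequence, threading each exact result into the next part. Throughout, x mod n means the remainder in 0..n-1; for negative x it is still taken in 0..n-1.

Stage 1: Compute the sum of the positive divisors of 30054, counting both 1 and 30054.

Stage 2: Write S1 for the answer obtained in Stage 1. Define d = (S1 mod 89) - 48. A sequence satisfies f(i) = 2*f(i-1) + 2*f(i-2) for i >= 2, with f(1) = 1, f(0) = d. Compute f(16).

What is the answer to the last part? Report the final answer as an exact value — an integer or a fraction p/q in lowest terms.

Stage 1: 30054 = 2 * 3 * 5009; sigma = (1 + 2) * (1 + 3) * (1 + 5009) = 3 * 4 * 5010 = 60120; answer 60120
Stage 2: S1 = 60120; d = -3; f(2) = 2*(1) + 2*(-3) = -4; iterating: f(2)=-4, f(3)=-6, f(4)=-20, f(5)=-52, f(6)=-144, f(7)=-392, f(8)=-1072, f(9)=-2928, f(10)=-8000, f(11)=-21856, f(12)=-59712, f(13)=-163136, f(14)=-445696, f(15)=-1217664, f(16)=-3326720; answer -3326720

-3326720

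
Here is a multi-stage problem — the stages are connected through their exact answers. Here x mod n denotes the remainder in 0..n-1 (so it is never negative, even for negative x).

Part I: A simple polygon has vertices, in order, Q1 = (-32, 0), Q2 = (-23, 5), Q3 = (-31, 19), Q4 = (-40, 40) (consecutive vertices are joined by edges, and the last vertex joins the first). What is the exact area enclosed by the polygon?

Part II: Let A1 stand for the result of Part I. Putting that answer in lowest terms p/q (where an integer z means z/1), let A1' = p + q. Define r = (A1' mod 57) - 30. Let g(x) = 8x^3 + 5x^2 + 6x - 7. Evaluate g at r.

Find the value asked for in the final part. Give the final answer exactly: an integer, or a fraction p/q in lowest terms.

-72016

Part I: cross terms: (-32*5 - -23*0)=-160, (-23*19 - -31*5)=-282, (-31*40 - -40*19)=-480, (-40*0 - -32*40)=1280; twice the area = |358| = 358; area = 179; answer 179
Part II: A1 = 179; threaded value p + q = 180; r = -21; 8*(-21)^3 + 5*(-21)^2 + 6*(-21)^1 - 7 = (-74088) + (2205) + (-126) + (-7) = -72016; answer -72016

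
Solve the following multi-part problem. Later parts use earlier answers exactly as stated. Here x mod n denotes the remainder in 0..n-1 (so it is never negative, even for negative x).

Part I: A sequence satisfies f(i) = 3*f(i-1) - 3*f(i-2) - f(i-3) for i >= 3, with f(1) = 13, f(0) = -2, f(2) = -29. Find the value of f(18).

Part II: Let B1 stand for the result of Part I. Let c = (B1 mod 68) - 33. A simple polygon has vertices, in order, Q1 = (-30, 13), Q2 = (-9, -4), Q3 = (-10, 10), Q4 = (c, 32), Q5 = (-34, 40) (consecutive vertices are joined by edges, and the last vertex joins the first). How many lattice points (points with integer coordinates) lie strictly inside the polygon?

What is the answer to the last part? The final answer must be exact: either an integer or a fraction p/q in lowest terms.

Part I: f(3) = 3*(-29) - 3*(13) - 1*(-2) = -124; iterating: f(3)=-124, f(4)=-298, f(5)=-493, f(6)=-461, f(7)=394, f(8)=3058, f(9)=8453, f(10)=15791, f(11)=18956, f(12)=1042, f(13)=-69533, f(14)=-230681, f(15)=-484486, f(16)=-691882, f(17)=-391507, f(18)=1385611; answer 1385611
Part II: B1 = 1385611; c = 10; cross terms: (-30*-4 - -9*13)=237, (-9*10 - -10*-4)=-130, (-10*32 - 10*10)=-420, (10*40 - -34*32)=1488, (-34*13 - -30*40)=758; twice the area = |1933| = 1933; area = 1933/2; boundary points = 1 + 1 + 2 + 4 + 1 = 9; strictly interior points = area - boundary/2 + 1 = 963; answer 963

963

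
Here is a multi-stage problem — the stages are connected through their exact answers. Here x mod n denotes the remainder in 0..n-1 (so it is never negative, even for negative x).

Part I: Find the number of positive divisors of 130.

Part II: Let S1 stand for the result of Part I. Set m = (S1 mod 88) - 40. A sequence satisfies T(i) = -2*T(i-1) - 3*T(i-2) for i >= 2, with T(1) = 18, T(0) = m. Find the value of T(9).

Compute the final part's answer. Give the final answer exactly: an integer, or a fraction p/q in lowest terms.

Part I: 130 = 2 * 5 * 13; number of divisors = (1+1) * (1+1) * (1+1) = 8; answer 8
Part II: S1 = 8; m = -32; T(2) = -2*(18) - 3*(-32) = 60; iterating: T(2)=60, T(3)=-174, T(4)=168, T(5)=186, T(6)=-876, T(7)=1194, T(8)=240, T(9)=-4062; answer -4062

-4062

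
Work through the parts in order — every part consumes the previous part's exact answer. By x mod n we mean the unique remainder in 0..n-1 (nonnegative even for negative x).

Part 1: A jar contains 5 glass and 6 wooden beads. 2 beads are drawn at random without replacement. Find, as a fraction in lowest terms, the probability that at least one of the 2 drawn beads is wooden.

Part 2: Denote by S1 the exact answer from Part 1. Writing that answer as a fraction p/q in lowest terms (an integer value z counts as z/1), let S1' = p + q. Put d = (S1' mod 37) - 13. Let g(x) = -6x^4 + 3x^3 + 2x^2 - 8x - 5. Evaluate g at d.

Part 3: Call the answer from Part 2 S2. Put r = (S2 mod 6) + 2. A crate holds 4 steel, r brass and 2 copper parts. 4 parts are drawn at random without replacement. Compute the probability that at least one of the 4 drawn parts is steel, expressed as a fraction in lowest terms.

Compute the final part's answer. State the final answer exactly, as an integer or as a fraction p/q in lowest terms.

Part 1: total draws C(11,2) = 55; complement C(5,2) = 10; favorable 55 - 10 = 45; P = 9/11; answer 9/11
Part 2: S1 = 9/11; threaded value p + q = 20; d = 7; -6*(7)^4 + 3*(7)^3 + 2*(7)^2 - 8*(7)^1 - 5 = (-14406) + (1029) + (98) + (-56) + (-5) = -13340; answer -13340
Part 3: S2 = -13340; r = 6; total draws C(12,4) = 495; complement C(8,4) = 70; favorable 495 - 70 = 425; P = 85/99; answer 85/99

85/99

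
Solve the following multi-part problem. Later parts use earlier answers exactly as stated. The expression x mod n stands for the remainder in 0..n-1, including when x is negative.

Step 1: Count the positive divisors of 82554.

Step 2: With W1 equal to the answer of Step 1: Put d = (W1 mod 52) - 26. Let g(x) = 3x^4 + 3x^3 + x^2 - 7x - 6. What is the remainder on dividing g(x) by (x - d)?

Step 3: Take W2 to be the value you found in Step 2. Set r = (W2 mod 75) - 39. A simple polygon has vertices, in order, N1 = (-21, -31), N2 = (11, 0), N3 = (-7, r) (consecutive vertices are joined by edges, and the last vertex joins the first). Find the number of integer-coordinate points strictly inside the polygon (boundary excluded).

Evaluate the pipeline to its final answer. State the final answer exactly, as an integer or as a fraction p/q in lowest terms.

Step 1: 82554 = 2 * 3 * 13759; number of divisors = (1+1) * (1+1) * (1+1) = 8; answer 8
Step 2: W1 = 8; d = -18; remainder = value at the root: 3*(-18)^4 + 3*(-18)^3 + 1*(-18)^2 - 7*(-18)^1 - 6 = (314928) + (-17496) + (324) + (126) + (-6) = 297876; answer 297876
Step 3: W2 = 297876; r = 12; cross terms: (-21*0 - 11*-31)=341, (11*12 - -7*0)=132, (-7*-31 - -21*12)=469; twice the area = |942| = 942; area = 471; boundary points = 1 + 6 + 1 = 8; strictly interior points = area - boundary/2 + 1 = 468; answer 468

468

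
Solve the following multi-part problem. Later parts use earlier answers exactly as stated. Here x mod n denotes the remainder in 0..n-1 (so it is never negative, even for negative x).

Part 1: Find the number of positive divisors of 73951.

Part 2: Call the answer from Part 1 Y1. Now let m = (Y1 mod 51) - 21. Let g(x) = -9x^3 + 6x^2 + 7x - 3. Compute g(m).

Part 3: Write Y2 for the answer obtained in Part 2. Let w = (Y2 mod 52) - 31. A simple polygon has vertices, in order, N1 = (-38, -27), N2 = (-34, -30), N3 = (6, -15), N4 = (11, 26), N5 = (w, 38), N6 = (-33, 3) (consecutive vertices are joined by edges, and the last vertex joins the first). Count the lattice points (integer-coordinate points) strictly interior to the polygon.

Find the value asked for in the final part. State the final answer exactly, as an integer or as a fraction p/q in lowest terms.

2201

Part 1: 73951 is prime, so its only divisors are 1 and 73951; count = 2; answer 2
Part 2: Y1 = 2; m = -19; -9*(-19)^3 + 6*(-19)^2 + 7*(-19)^1 - 3 = (61731) + (2166) + (-133) + (-3) = 63761; answer 63761
Part 3: Y2 = 63761; w = -22; cross terms: (-38*-30 - -34*-27)=222, (-34*-15 - 6*-30)=690, (6*26 - 11*-15)=321, (11*38 - -22*26)=990, (-22*3 - -33*38)=1188, (-33*-27 - -38*3)=1005; twice the area = |4416| = 4416; area = 2208; boundary points = 1 + 5 + 1 + 3 + 1 + 5 = 16; strictly interior points = area - boundary/2 + 1 = 2201; answer 2201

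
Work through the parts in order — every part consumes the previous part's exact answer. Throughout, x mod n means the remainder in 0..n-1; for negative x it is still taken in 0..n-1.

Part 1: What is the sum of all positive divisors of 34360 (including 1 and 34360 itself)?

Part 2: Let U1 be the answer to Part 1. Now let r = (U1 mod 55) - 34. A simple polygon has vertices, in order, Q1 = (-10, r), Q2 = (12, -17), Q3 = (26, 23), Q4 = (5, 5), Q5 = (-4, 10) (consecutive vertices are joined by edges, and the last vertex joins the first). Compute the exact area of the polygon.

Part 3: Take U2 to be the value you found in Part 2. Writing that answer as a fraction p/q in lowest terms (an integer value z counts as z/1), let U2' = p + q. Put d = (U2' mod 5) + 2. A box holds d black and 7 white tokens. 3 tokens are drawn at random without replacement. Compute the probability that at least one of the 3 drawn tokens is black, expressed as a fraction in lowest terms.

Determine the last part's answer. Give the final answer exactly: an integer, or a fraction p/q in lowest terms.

251/286

Part 1: 34360 = 2^3 * 5 * 859; sigma = (1 + 2 + 4 + 8) * (1 + 5) * (1 + 859) = 15 * 6 * 860 = 77400; answer 77400
Part 2: U1 = 77400; r = -19; cross terms: (-10*-17 - 12*-19)=398, (12*23 - 26*-17)=718, (26*5 - 5*23)=15, (5*10 - -4*5)=70, (-4*-19 - -10*10)=176; twice the area = |1377| = 1377; area = 1377/2; answer 1377/2
Part 3: U2 = 1377/2; threaded value p + q = 1379; d = 6; total draws C(13,3) = 286; complement C(7,3) = 35; favorable 286 - 35 = 251; P = 251/286; answer 251/286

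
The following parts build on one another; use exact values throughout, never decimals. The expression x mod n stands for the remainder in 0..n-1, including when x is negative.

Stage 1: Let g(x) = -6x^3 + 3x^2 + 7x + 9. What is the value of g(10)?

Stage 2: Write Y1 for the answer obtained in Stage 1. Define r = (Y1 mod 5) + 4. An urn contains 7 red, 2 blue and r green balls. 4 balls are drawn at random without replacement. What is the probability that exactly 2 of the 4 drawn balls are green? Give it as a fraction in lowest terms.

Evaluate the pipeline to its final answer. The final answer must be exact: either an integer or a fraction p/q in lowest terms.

36/85

Stage 1: -6*(10)^3 + 3*(10)^2 + 7*(10)^1 + 9 = (-6000) + (300) + (70) + (9) = -5621; answer -5621
Stage 2: Y1 = -5621; r = 8; total draws C(17,4) = 2380; favorable C(8,2)*C(9,2) = 1008; P = 36/85; answer 36/85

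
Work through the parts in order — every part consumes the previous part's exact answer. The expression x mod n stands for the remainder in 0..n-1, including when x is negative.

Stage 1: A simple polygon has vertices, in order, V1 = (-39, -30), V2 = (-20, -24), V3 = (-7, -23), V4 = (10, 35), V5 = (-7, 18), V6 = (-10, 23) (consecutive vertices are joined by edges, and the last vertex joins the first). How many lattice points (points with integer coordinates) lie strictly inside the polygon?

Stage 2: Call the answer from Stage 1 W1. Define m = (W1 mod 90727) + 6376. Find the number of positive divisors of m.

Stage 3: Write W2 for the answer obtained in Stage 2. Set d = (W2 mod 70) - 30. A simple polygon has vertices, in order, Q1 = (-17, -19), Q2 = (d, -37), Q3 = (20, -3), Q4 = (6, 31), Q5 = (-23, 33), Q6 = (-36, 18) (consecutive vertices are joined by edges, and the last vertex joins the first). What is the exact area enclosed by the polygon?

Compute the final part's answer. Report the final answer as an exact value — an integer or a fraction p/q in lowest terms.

Stage 1: cross terms: (-39*-24 - -20*-30)=336, (-20*-23 - -7*-24)=292, (-7*35 - 10*-23)=-15, (10*18 - -7*35)=425, (-7*23 - -10*18)=19, (-10*-30 - -39*23)=1197; twice the area = |2254| = 2254; area = 1127; boundary points = 1 + 1 + 1 + 17 + 1 + 1 = 22; strictly interior points = area - boundary/2 + 1 = 1117; answer 1117
Stage 2: W1 = 1117; m = 7493; 7493 = 59 * 127; number of divisors = (1+1) * (1+1) = 4; answer 4
Stage 3: W2 = 4; d = -26; cross terms: (-17*-37 - -26*-19)=135, (-26*-3 - 20*-37)=818, (20*31 - 6*-3)=638, (6*33 - -23*31)=911, (-23*18 - -36*33)=774, (-36*-19 - -17*18)=990; twice the area = |4266| = 4266; area = 2133; answer 2133

2133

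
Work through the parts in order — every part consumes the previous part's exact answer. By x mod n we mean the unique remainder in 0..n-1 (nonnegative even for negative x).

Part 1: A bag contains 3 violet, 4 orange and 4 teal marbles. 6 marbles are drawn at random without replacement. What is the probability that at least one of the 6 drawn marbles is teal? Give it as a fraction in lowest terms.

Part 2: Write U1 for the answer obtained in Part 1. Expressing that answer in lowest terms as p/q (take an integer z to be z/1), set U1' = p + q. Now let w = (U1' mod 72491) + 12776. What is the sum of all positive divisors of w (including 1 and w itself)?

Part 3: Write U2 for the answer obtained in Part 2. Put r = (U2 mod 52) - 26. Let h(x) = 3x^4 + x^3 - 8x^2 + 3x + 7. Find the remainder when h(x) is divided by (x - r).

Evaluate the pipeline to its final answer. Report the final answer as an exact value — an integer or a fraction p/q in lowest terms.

110901

Part 1: total draws C(11,6) = 462; complement C(7,6) = 7; favorable 462 - 7 = 455; P = 65/66; answer 65/66
Part 2: U1 = 65/66; threaded value p + q = 131; w = 12907; 12907 is prime, so its only divisors are 1 and 12907; sigma = 1 + 12907 = 12908; answer 12908
Part 3: U2 = 12908; r = -14; remainder = value at the root: 3*(-14)^4 + 1*(-14)^3 - 8*(-14)^2 + 3*(-14)^1 + 7 = (115248) + (-2744) + (-1568) + (-42) + (7) = 110901; answer 110901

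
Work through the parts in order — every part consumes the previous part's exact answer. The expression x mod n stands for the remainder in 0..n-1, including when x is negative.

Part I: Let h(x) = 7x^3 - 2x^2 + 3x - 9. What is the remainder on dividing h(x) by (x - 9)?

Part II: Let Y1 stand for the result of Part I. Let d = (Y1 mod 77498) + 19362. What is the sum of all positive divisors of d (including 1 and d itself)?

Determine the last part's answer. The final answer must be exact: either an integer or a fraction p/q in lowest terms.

Part I: remainder = value at the root: 7*(9)^3 - 2*(9)^2 + 3*(9)^1 - 9 = (5103) + (-162) + (27) + (-9) = 4959; answer 4959
Part II: Y1 = 4959; d = 24321; 24321 = 3 * 11^2 * 67; sigma = (1 + 3) * (1 + 11 + 121) * (1 + 67) = 4 * 133 * 68 = 36176; answer 36176

36176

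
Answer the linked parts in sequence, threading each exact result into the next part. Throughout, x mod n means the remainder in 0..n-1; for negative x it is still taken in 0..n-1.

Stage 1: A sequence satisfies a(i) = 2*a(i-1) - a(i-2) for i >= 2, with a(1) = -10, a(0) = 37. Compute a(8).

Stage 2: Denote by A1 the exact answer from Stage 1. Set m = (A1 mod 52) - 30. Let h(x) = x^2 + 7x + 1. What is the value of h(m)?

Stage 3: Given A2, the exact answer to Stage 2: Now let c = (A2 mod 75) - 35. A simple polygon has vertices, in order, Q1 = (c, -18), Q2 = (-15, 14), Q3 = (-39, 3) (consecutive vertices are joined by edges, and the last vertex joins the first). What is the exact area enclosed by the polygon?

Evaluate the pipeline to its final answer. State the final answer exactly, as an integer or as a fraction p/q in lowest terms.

Stage 1: a(2) = 2*(-10) - 1*(37) = -57; iterating: a(2)=-57, a(3)=-104, a(4)=-151, a(5)=-198, a(6)=-245, a(7)=-292, a(8)=-339; answer -339
Stage 2: A1 = -339; m = -5; 1*(-5)^2 + 7*(-5)^1 + 1 = (25) + (-35) + (1) = -9; answer -9
Stage 3: A2 = -9; c = 31; cross terms: (31*14 - -15*-18)=164, (-15*3 - -39*14)=501, (-39*-18 - 31*3)=609; twice the area = |1274| = 1274; area = 637; answer 637

637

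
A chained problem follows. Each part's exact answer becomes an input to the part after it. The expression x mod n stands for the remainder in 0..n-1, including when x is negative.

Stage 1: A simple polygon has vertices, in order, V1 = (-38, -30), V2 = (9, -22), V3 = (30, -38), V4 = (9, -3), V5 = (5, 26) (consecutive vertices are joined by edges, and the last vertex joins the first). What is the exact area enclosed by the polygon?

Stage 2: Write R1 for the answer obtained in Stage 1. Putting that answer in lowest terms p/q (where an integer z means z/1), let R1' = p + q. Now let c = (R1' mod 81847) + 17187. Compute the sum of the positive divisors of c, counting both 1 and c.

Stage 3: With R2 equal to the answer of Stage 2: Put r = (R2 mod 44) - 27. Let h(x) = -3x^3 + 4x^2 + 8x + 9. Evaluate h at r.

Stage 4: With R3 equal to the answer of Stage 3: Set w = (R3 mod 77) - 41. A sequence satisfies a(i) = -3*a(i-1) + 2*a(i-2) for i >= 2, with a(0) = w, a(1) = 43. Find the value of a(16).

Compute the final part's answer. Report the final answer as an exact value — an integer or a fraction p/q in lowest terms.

-10367473579

Stage 1: cross terms: (-38*-22 - 9*-30)=1106, (9*-38 - 30*-22)=318, (30*-3 - 9*-38)=252, (9*26 - 5*-3)=249, (5*-30 - -38*26)=838; twice the area = |2763| = 2763; area = 2763/2; answer 2763/2
Stage 2: R1 = 2763/2; threaded value p + q = 2765; c = 19952; 19952 = 2^4 * 29 * 43; sigma = (1 + 2 + 4 + 8 + 16) * (1 + 29) * (1 + 43) = 31 * 30 * 44 = 40920; answer 40920
Stage 3: R2 = 40920; r = -27; -3*(-27)^3 + 4*(-27)^2 + 8*(-27)^1 + 9 = (59049) + (2916) + (-216) + (9) = 61758; answer 61758
Stage 4: R3 = 61758; w = -37; a(2) = -3*(43) + 2*(-37) = -203; iterating: a(2)=-203, a(3)=695, a(4)=-2491, a(5)=8863, a(6)=-31571, a(7)=112439, a(8)=-400459, a(9)=1426255, a(10)=-5079683, a(11)=18091559, a(12)=-64434043, a(13)=229485247, a(14)=-817323827, a(15)=2910941975, a(16)=-10367473579; answer -10367473579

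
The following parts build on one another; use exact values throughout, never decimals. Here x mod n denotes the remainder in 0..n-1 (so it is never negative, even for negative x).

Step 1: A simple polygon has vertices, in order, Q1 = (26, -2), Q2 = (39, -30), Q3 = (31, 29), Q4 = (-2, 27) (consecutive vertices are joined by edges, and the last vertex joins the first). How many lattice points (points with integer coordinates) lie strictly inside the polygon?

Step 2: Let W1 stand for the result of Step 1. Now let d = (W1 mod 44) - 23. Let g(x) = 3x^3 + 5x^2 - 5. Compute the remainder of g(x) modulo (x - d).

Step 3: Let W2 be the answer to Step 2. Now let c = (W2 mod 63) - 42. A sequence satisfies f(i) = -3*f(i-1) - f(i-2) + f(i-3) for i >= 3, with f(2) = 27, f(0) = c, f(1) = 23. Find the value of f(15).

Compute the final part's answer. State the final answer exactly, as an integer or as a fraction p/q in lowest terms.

Step 1: cross terms: (26*-30 - 39*-2)=-702, (39*29 - 31*-30)=2061, (31*27 - -2*29)=895, (-2*-2 - 26*27)=-698; twice the area = |1556| = 1556; area = 778; boundary points = 1 + 1 + 1 + 1 = 4; strictly interior points = area - boundary/2 + 1 = 777; answer 777
Step 2: W1 = 777; d = 6; remainder = value at the root: 3*(6)^3 + 5*(6)^2 - 5 = (648) + (180) + (-5) = 823; answer 823
Step 3: W2 = 823; c = -38; f(3) = -3*(27) - 1*(23) + 1*(-38) = -142; iterating: f(3)=-142, f(4)=422, f(5)=-1097, f(6)=2727, f(7)=-6662, f(8)=16162, f(9)=-39097, f(10)=94467, f(11)=-228142, f(12)=550862, f(13)=-1329977, f(14)=3210927, f(15)=-7751942; answer -7751942

-7751942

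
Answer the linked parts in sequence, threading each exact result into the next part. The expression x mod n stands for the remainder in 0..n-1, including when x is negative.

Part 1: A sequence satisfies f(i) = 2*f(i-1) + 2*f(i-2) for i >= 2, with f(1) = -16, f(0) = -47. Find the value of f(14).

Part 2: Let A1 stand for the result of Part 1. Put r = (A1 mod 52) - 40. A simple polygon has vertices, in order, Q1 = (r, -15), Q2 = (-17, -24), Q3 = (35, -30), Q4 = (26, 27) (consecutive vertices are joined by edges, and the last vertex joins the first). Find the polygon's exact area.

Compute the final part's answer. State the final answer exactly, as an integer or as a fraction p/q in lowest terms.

Part 1: f(2) = 2*(-16) + 2*(-47) = -126; iterating: f(2)=-126, f(3)=-284, f(4)=-820, f(5)=-2208, f(6)=-6056, f(7)=-16528, f(8)=-45168, f(9)=-123392, f(10)=-337120, f(11)=-921024, f(12)=-2516288, f(13)=-6874624, f(14)=-18781824; answer -18781824
Part 2: A1 = -18781824; r = -36; cross terms: (-36*-24 - -17*-15)=609, (-17*-30 - 35*-24)=1350, (35*27 - 26*-30)=1725, (26*-15 - -36*27)=582; twice the area = |4266| = 4266; area = 2133; answer 2133

2133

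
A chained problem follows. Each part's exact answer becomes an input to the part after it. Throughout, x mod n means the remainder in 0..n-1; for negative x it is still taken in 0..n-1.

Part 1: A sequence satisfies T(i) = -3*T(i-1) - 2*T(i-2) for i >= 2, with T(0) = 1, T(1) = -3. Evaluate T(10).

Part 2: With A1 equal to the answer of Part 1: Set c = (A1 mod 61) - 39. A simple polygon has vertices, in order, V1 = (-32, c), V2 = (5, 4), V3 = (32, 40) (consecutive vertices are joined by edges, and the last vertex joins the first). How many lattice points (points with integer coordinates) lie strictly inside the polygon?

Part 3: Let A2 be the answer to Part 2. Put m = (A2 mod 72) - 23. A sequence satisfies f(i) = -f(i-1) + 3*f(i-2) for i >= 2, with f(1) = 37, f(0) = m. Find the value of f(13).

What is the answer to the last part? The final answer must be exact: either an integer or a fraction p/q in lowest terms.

285493

Part 1: T(2) = -3*(-3) - 2*(1) = 7; iterating: T(2)=7, T(3)=-15, T(4)=31, T(5)=-63, T(6)=127, T(7)=-255, T(8)=511, T(9)=-1023, T(10)=2047; answer 2047
Part 2: A1 = 2047; c = -5; cross terms: (-32*4 - 5*-5)=-103, (5*40 - 32*4)=72, (32*-5 - -32*40)=1120; twice the area = |1089| = 1089; area = 1089/2; boundary points = 1 + 9 + 1 = 11; strictly interior points = area - boundary/2 + 1 = 540; answer 540
Part 3: A2 = 540; m = 13; f(2) = -1*(37) + 3*(13) = 2; iterating: f(2)=2, f(3)=109, f(4)=-103, f(5)=430, f(6)=-739, f(7)=2029, f(8)=-4246, f(9)=10333, f(10)=-23071, f(11)=54070, f(12)=-123283, f(13)=285493; answer 285493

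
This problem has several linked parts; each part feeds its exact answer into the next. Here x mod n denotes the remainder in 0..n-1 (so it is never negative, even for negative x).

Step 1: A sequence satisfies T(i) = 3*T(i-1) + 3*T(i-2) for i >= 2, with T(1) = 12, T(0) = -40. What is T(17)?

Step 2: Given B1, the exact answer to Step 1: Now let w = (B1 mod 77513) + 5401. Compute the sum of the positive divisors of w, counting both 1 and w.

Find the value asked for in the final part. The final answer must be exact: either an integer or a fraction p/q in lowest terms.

64854

Step 1: T(2) = 3*(12) + 3*(-40) = -84; iterating: T(2)=-84, T(3)=-216, T(4)=-900, T(5)=-3348, T(6)=-12744, T(7)=-48276, T(8)=-183060, T(9)=-694008, T(10)=-2631204, T(11)=-9975636, T(12)=-37820520, T(13)=-143388468, T(14)=-543626964, T(15)=-2061046296, T(16)=-7814019780, T(17)=-29625198228; answer -29625198228
Step 2: B1 = -29625198228; w = 43234; 43234 = 2 * 21617; sigma = (1 + 2) * (1 + 21617) = 3 * 21618 = 64854; answer 64854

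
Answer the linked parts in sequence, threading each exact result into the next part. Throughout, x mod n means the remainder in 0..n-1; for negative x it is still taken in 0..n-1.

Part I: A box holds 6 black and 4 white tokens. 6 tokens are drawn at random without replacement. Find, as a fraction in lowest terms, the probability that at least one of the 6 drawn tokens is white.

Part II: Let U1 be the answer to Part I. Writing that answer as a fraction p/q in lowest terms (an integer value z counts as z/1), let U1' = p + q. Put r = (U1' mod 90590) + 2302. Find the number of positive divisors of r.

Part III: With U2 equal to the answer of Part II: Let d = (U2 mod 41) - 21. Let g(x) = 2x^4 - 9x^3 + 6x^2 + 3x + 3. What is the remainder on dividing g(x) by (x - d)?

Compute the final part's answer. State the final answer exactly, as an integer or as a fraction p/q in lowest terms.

Part I: total draws C(10,6) = 210; complement C(6,6) = 1; favorable 210 - 1 = 209; P = 209/210; answer 209/210
Part II: U1 = 209/210; threaded value p + q = 419; r = 2721; 2721 = 3 * 907; number of divisors = (1+1) * (1+1) = 4; answer 4
Part III: U2 = 4; d = -17; remainder = value at the root: 2*(-17)^4 - 9*(-17)^3 + 6*(-17)^2 + 3*(-17)^1 + 3 = (167042) + (44217) + (1734) + (-51) + (3) = 212945; answer 212945

212945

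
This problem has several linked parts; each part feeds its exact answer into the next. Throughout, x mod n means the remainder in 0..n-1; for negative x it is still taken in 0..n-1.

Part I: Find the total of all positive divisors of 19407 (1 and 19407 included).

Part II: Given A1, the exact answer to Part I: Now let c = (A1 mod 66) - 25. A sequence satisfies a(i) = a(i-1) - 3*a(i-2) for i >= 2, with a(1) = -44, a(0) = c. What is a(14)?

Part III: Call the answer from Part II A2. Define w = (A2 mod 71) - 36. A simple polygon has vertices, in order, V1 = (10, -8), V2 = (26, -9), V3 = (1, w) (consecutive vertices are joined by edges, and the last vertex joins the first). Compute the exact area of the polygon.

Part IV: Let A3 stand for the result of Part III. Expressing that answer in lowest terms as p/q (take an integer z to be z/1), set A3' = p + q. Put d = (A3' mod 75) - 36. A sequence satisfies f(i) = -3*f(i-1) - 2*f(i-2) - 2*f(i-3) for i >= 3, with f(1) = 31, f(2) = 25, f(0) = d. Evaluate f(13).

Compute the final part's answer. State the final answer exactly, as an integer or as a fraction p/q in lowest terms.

-515871

Part I: 19407 = 3 * 6469; sigma = (1 + 3) * (1 + 6469) = 4 * 6470 = 25880; answer 25880
Part II: A1 = 25880; c = -17; a(2) = 1*(-44) - 3*(-17) = 7; iterating: a(2)=7, a(3)=139, a(4)=118, a(5)=-299, a(6)=-653, a(7)=244, a(8)=2203, a(9)=1471, a(10)=-5138, a(11)=-9551, a(12)=5863, a(13)=34516, a(14)=16927; answer 16927
Part III: A2 = 16927; w = -7; cross terms: (10*-9 - 26*-8)=118, (26*-7 - 1*-9)=-173, (1*-8 - 10*-7)=62; twice the area = |7| = 7; area = 7/2; answer 7/2
Part IV: A3 = 7/2; threaded value p + q = 9; d = -27; f(3) = -3*(25) - 2*(31) - 2*(-27) = -83; iterating: f(3)=-83, f(4)=137, f(5)=-295, f(6)=777, f(7)=-2015, f(8)=5081, f(9)=-12767, f(10)=32169, f(11)=-81135, f(12)=204601, f(13)=-515871; answer -515871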